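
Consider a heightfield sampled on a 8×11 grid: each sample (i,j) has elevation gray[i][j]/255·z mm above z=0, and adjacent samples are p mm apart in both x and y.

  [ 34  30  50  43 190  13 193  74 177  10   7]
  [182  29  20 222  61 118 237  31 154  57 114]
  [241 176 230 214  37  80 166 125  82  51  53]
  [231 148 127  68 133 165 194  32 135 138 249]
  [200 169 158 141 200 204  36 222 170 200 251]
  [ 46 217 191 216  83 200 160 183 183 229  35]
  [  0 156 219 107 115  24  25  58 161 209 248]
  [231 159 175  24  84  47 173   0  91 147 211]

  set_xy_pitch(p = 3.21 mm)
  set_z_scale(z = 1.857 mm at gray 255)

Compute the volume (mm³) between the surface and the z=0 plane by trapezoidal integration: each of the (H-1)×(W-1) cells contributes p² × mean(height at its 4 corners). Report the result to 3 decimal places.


701.737

height_mm = gray/255 × 1.857; cell vol = 3.21² × mean(4 corners)
unit = 3.21² × 1.857 / (4×255) = 0.0187595 mm³ per gray-sum
row 0: Σ corner-gray over 10 cells = 3755  → 70.4420
row 1: Σ corner-gray over 10 cells = 4770  → 89.4829
row 2: Σ corner-gray over 10 cells = 5376  → 100.8512
row 3: Σ corner-gray over 10 cells = 6211  → 116.5154
row 4: Σ corner-gray over 10 cells = 6856  → 128.6153
row 5: Σ corner-gray over 10 cells = 5801  → 108.8240
row 6: Σ corner-gray over 10 cells = 4638  → 87.0067
Σ rows: total corner-gray = 37407  → 701.7375 mm³


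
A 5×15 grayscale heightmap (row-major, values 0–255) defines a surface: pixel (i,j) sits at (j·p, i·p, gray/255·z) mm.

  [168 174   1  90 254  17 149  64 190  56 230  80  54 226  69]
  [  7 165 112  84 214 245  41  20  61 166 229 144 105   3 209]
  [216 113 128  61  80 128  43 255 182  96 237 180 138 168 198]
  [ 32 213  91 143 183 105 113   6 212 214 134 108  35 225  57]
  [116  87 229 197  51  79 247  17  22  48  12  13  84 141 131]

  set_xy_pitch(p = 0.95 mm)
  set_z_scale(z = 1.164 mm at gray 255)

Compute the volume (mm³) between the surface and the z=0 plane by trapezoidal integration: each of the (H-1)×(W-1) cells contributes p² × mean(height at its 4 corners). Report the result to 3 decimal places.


29.111

height_mm = gray/255 × 1.164; cell vol = 0.95² × mean(4 corners)
unit = 0.95² × 1.164 / (4×255) = 0.00102991 mm³ per gray-sum
row 0: Σ corner-gray over 14 cells = 6801  → 7.0044
row 1: Σ corner-gray over 14 cells = 7426  → 7.6481
row 2: Σ corner-gray over 14 cells = 7685  → 7.9149
row 3: Σ corner-gray over 14 cells = 6354  → 6.5441
Σ rows: total corner-gray = 28266  → 29.1115 mm³


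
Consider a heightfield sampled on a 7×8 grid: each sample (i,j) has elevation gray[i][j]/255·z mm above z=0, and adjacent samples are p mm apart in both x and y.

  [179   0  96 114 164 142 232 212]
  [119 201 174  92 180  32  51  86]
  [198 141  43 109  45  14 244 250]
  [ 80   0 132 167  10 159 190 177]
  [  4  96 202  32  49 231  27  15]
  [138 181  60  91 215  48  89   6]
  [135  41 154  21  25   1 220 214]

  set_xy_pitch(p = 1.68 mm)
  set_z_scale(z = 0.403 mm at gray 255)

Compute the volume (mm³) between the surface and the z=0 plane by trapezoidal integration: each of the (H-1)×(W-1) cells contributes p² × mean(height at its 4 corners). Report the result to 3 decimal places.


20.659

height_mm = gray/255 × 0.403; cell vol = 1.68² × mean(4 corners)
unit = 1.68² × 0.403 / (4×255) = 0.00111512 mm³ per gray-sum
row 0: Σ corner-gray over 7 cells = 3552  → 3.9609
row 1: Σ corner-gray over 7 cells = 3305  → 3.6855
row 2: Σ corner-gray over 7 cells = 3213  → 3.5829
row 3: Σ corner-gray over 7 cells = 2866  → 3.1959
row 4: Σ corner-gray over 7 cells = 2805  → 3.1279
row 5: Σ corner-gray over 7 cells = 2785  → 3.1056
Σ rows: total corner-gray = 18526  → 20.6588 mm³


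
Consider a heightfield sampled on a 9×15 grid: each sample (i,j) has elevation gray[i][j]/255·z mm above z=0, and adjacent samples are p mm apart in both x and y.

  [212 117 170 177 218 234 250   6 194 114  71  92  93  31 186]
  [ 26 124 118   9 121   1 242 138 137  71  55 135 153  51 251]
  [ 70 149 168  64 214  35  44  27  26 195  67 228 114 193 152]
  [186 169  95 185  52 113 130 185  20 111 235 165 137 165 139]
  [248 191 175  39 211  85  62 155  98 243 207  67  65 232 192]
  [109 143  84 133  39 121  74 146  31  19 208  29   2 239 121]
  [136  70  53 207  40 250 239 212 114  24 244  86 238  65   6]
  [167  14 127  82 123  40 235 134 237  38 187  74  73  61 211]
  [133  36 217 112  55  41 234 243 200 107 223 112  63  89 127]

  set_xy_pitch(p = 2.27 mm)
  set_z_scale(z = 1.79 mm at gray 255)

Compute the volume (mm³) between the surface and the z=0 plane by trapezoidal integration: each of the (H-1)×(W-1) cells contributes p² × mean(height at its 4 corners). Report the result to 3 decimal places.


503.758

height_mm = gray/255 × 1.79; cell vol = 2.27² × mean(4 corners)
unit = 2.27² × 1.79 / (4×255) = 0.00904283 mm³ per gray-sum
row 0: Σ corner-gray over 14 cells = 6919  → 62.5674
row 1: Σ corner-gray over 14 cells = 6257  → 56.5810
row 2: Σ corner-gray over 14 cells = 7119  → 64.3759
row 3: Σ corner-gray over 14 cells = 7949  → 71.8815
row 4: Σ corner-gray over 14 cells = 6866  → 62.0881
row 5: Σ corner-gray over 14 cells = 6592  → 59.6104
row 6: Σ corner-gray over 14 cells = 7054  → 63.7882
row 7: Σ corner-gray over 14 cells = 6952  → 62.8658
Σ rows: total corner-gray = 55708  → 503.7582 mm³


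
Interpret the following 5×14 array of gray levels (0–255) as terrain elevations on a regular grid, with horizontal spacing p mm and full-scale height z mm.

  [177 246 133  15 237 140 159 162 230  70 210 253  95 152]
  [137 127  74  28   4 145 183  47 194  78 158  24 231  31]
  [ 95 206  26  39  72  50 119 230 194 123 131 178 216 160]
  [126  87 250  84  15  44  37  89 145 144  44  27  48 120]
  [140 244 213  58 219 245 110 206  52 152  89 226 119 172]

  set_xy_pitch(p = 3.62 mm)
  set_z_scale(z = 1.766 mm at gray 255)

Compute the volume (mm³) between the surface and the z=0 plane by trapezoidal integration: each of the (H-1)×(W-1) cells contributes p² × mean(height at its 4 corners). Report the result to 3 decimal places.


574.226

height_mm = gray/255 × 1.766; cell vol = 3.62² × mean(4 corners)
unit = 3.62² × 1.766 / (4×255) = 0.0226886 mm³ per gray-sum
row 0: Σ corner-gray over 13 cells = 6983  → 158.4345
row 1: Σ corner-gray over 13 cells = 6177  → 140.1475
row 2: Σ corner-gray over 13 cells = 5697  → 129.2569
row 3: Σ corner-gray over 13 cells = 6452  → 146.3868
Σ rows: total corner-gray = 25309  → 574.2257 mm³


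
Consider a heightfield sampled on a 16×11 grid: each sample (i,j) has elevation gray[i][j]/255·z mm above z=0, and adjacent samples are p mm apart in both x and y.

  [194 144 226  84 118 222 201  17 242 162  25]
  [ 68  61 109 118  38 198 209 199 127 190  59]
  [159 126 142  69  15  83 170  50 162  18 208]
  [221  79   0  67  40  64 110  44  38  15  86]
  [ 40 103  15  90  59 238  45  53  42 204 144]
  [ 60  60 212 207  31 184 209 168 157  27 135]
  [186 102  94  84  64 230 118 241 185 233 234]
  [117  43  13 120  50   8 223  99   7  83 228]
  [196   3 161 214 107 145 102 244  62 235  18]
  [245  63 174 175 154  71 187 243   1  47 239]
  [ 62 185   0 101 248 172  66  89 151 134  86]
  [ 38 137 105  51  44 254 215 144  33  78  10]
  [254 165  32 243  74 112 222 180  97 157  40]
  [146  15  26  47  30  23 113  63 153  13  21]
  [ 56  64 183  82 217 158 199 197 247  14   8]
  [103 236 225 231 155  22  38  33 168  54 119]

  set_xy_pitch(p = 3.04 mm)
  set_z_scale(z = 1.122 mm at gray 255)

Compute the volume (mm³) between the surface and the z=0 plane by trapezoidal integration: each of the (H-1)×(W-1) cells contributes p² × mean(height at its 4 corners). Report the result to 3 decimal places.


709.336

height_mm = gray/255 × 1.122; cell vol = 3.04² × mean(4 corners)
unit = 3.04² × 1.122 / (4×255) = 0.0101658 mm³ per gray-sum
row 0: Σ corner-gray over 10 cells = 5676  → 57.7009
row 1: Σ corner-gray over 10 cells = 4662  → 47.3928
row 2: Σ corner-gray over 10 cells = 3258  → 33.1200
row 3: Σ corner-gray over 10 cells = 3103  → 31.5444
row 4: Σ corner-gray over 10 cells = 4587  → 46.6303
row 5: Σ corner-gray over 10 cells = 5827  → 59.2359
row 6: Σ corner-gray over 10 cells = 4759  → 48.3789
row 7: Σ corner-gray over 10 cells = 4397  → 44.6988
row 8: Σ corner-gray over 10 cells = 5474  → 55.6474
row 9: Σ corner-gray over 10 cells = 5154  → 52.3943
row 10: Σ corner-gray over 10 cells = 4610  → 46.8642
row 11: Σ corner-gray over 10 cells = 5028  → 51.1134
row 12: Σ corner-gray over 10 cells = 3991  → 40.5715
row 13: Σ corner-gray over 10 cells = 3919  → 39.8396
row 14: Σ corner-gray over 10 cells = 5332  → 54.2038
Σ rows: total corner-gray = 69777  → 709.3362 mm³


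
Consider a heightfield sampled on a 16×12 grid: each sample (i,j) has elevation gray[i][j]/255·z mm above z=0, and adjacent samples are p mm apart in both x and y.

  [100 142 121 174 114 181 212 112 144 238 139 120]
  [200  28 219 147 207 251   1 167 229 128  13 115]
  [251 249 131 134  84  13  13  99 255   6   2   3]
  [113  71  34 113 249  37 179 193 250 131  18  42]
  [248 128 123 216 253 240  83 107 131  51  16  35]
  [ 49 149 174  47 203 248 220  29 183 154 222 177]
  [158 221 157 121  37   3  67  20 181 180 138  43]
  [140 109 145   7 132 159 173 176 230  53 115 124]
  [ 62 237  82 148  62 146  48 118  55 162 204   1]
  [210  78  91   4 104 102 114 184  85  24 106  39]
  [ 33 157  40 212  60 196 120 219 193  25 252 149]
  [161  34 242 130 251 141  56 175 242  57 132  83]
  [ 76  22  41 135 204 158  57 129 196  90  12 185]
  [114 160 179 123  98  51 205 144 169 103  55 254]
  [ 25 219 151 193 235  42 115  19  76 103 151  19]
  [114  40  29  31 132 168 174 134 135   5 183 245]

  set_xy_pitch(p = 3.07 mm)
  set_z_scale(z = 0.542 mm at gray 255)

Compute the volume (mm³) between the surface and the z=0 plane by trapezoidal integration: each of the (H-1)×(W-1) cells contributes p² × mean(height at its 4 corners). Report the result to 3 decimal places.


height_mm = gray/255 × 0.542; cell vol = 3.07² × mean(4 corners)
unit = 3.07² × 0.542 / (4×255) = 0.00500813 mm³ per gray-sum
row 0: Σ corner-gray over 11 cells = 6469  → 32.3976
row 1: Σ corner-gray over 11 cells = 5321  → 26.6483
row 2: Σ corner-gray over 11 cells = 4931  → 24.6951
row 3: Σ corner-gray over 11 cells = 5684  → 28.4662
row 4: Σ corner-gray over 11 cells = 6463  → 32.3676
row 5: Σ corner-gray over 11 cells = 5935  → 29.7233
row 6: Σ corner-gray over 11 cells = 5313  → 26.6082
row 7: Σ corner-gray over 11 cells = 5449  → 27.2893
row 8: Σ corner-gray over 11 cells = 4620  → 23.1376
row 9: Σ corner-gray over 11 cells = 5163  → 25.8570
row 10: Σ corner-gray over 11 cells = 6294  → 31.5212
row 11: Σ corner-gray over 11 cells = 5513  → 27.6098
row 12: Σ corner-gray over 11 cells = 5291  → 26.4980
row 13: Σ corner-gray over 11 cells = 5594  → 28.0155
row 14: Σ corner-gray over 11 cells = 5073  → 25.4063
Σ rows: total corner-gray = 83113  → 416.2410 mm³

416.241


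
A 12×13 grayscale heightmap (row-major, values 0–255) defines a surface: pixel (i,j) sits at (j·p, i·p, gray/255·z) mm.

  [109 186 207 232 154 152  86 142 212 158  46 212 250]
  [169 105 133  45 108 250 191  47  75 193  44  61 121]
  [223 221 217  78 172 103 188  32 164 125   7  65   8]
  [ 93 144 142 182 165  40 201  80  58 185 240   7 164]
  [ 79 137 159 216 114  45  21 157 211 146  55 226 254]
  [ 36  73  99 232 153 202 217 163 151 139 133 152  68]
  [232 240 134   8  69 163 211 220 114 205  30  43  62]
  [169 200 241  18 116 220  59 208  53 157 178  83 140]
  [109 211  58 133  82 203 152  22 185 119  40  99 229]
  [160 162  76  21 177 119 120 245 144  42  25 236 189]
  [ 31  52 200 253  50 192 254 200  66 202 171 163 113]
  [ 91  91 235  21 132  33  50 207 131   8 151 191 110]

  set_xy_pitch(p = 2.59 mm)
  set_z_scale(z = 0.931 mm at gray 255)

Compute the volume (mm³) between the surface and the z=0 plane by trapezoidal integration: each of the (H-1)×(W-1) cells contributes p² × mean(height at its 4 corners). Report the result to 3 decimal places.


height_mm = gray/255 × 0.931; cell vol = 2.59² × mean(4 corners)
unit = 2.59² × 0.931 / (4×255) = 0.00612279 mm³ per gray-sum
row 0: Σ corner-gray over 12 cells = 6727  → 41.1880
row 1: Σ corner-gray over 12 cells = 5769  → 35.3223
row 2: Σ corner-gray over 12 cells = 6120  → 37.4714
row 3: Σ corner-gray over 12 cells = 6452  → 39.5042
row 4: Σ corner-gray over 12 cells = 6839  → 41.8737
row 5: Σ corner-gray over 12 cells = 6700  → 41.0227
row 6: Σ corner-gray over 12 cells = 6543  → 40.0614
row 7: Σ corner-gray over 12 cells = 6321  → 38.7021
row 8: Σ corner-gray over 12 cells = 6029  → 36.9143
row 9: Σ corner-gray over 12 cells = 6833  → 41.8370
row 10: Σ corner-gray over 12 cells = 6451  → 39.4981
Σ rows: total corner-gray = 70784  → 433.3952 mm³

433.395


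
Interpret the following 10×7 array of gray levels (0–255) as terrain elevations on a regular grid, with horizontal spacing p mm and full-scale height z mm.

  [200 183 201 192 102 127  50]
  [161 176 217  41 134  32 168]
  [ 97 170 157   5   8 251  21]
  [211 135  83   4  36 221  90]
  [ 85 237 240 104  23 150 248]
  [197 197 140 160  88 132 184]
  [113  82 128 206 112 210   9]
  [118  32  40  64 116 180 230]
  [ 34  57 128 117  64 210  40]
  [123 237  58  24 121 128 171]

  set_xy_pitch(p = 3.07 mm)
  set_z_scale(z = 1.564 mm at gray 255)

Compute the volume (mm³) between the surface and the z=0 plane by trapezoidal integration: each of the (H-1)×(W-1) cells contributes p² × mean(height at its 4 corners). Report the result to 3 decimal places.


388.023

height_mm = gray/255 × 1.564; cell vol = 3.07² × mean(4 corners)
unit = 3.07² × 1.564 / (4×255) = 0.0144515 mm³ per gray-sum
row 0: Σ corner-gray over 6 cells = 3389  → 48.9762
row 1: Σ corner-gray over 6 cells = 2829  → 40.8833
row 2: Σ corner-gray over 6 cells = 2559  → 36.9814
row 3: Σ corner-gray over 6 cells = 3100  → 44.7997
row 4: Σ corner-gray over 6 cells = 3656  → 52.8347
row 5: Σ corner-gray over 6 cells = 3413  → 49.3230
row 6: Σ corner-gray over 6 cells = 2810  → 40.6088
row 7: Σ corner-gray over 6 cells = 2438  → 35.2328
row 8: Σ corner-gray over 6 cells = 2656  → 38.3832
Σ rows: total corner-gray = 26850  → 388.0231 mm³


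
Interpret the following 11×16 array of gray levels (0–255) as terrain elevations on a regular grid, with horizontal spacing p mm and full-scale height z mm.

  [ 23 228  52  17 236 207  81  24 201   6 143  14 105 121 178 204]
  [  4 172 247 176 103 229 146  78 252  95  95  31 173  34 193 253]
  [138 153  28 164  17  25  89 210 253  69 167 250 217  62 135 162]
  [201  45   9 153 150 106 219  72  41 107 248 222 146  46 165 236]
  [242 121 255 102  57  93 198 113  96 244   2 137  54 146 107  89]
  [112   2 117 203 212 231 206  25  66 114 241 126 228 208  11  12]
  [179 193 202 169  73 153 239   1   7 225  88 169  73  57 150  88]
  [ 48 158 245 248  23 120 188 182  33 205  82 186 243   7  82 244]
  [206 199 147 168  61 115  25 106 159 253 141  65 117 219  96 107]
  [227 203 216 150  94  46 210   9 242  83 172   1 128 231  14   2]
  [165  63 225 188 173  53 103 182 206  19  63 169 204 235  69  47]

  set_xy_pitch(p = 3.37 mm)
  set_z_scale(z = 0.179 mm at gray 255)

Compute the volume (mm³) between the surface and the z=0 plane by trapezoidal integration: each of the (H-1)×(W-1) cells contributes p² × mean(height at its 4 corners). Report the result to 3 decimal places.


height_mm = gray/255 × 0.179; cell vol = 3.37² × mean(4 corners)
unit = 3.37² × 0.179 / (4×255) = 0.00199302 mm³ per gray-sum
row 0: Σ corner-gray over 15 cells = 7758  → 15.4619
row 1: Σ corner-gray over 15 cells = 8283  → 16.5082
row 2: Σ corner-gray over 15 cells = 7873  → 15.6911
row 3: Σ corner-gray over 15 cells = 7676  → 15.2985
row 4: Σ corner-gray over 15 cells = 7885  → 15.7150
row 5: Σ corner-gray over 15 cells = 7969  → 15.8824
row 6: Σ corner-gray over 15 cells = 8161  → 16.2651
row 7: Σ corner-gray over 15 cells = 8351  → 16.6437
row 8: Σ corner-gray over 15 cells = 7882  → 15.7090
row 9: Σ corner-gray over 15 cells = 7943  → 15.8306
Σ rows: total corner-gray = 79781  → 159.0055 mm³

159.005


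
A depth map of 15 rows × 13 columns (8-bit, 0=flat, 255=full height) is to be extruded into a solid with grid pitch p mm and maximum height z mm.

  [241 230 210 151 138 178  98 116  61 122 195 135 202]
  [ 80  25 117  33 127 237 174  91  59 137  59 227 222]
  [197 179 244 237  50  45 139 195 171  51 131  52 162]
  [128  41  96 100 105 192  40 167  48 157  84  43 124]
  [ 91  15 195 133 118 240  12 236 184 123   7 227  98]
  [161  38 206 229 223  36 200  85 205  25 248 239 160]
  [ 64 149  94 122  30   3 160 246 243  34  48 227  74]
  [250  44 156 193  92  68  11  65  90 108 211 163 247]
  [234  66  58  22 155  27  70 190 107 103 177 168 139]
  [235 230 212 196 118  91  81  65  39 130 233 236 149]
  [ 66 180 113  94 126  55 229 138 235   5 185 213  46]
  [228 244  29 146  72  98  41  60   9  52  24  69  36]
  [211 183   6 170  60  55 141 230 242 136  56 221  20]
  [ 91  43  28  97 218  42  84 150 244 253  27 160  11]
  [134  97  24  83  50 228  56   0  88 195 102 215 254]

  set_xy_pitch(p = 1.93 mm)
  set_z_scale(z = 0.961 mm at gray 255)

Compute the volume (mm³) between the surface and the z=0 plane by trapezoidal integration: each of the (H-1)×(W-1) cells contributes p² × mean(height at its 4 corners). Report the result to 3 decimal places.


height_mm = gray/255 × 0.961; cell vol = 1.93² × mean(4 corners)
unit = 1.93² × 0.961 / (4×255) = 0.00350944 mm³ per gray-sum
row 0: Σ corner-gray over 12 cells = 6585  → 23.1097
row 1: Σ corner-gray over 12 cells = 6221  → 21.8322
row 2: Σ corner-gray over 12 cells = 5745  → 20.1617
row 3: Σ corner-gray over 12 cells = 5567  → 19.5371
row 4: Σ corner-gray over 12 cells = 6958  → 24.4187
row 5: Σ corner-gray over 12 cells = 6639  → 23.2992
row 6: Σ corner-gray over 12 cells = 5749  → 20.1758
row 7: Σ corner-gray over 12 cells = 5558  → 19.5055
row 8: Σ corner-gray over 12 cells = 6305  → 22.1270
row 9: Σ corner-gray over 12 cells = 6904  → 24.2292
row 10: Σ corner-gray over 12 cells = 5210  → 18.2842
row 11: Σ corner-gray over 12 cells = 5183  → 18.1894
row 12: Σ corner-gray over 12 cells = 6025  → 21.1444
row 13: Σ corner-gray over 12 cells = 5458  → 19.1545
Σ rows: total corner-gray = 84107  → 295.1685 mm³

295.168


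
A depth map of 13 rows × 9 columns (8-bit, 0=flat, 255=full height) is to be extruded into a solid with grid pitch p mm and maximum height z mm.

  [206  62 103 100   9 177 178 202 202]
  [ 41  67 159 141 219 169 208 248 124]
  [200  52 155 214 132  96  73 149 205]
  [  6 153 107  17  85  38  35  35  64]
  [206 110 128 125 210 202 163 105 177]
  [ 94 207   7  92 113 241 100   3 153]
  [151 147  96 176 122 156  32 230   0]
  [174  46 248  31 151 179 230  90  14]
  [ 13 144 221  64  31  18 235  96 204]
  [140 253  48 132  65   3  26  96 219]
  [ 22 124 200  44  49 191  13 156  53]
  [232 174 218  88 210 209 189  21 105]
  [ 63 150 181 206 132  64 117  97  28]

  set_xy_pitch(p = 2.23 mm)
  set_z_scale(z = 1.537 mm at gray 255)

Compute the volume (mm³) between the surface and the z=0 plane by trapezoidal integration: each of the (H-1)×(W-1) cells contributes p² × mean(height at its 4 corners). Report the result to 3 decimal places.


height_mm = gray/255 × 1.537; cell vol = 2.23² × mean(4 corners)
unit = 2.23² × 1.537 / (4×255) = 0.00749348 mm³ per gray-sum
row 0: Σ corner-gray over 8 cells = 4657  → 34.8971
row 1: Σ corner-gray over 8 cells = 4734  → 35.4741
row 2: Σ corner-gray over 8 cells = 3157  → 23.6569
row 3: Σ corner-gray over 8 cells = 3479  → 26.0698
row 4: Σ corner-gray over 8 cells = 4242  → 31.7873
row 5: Σ corner-gray over 8 cells = 3842  → 28.7899
row 6: Σ corner-gray over 8 cells = 4207  → 31.5251
row 7: Σ corner-gray over 8 cells = 3973  → 29.7716
row 8: Σ corner-gray over 8 cells = 3440  → 25.7776
row 9: Σ corner-gray over 8 cells = 3234  → 24.2339
row 10: Σ corner-gray over 8 cells = 4184  → 31.3527
row 11: Σ corner-gray over 8 cells = 4540  → 34.0204
Σ rows: total corner-gray = 47689  → 357.3565 mm³

357.356


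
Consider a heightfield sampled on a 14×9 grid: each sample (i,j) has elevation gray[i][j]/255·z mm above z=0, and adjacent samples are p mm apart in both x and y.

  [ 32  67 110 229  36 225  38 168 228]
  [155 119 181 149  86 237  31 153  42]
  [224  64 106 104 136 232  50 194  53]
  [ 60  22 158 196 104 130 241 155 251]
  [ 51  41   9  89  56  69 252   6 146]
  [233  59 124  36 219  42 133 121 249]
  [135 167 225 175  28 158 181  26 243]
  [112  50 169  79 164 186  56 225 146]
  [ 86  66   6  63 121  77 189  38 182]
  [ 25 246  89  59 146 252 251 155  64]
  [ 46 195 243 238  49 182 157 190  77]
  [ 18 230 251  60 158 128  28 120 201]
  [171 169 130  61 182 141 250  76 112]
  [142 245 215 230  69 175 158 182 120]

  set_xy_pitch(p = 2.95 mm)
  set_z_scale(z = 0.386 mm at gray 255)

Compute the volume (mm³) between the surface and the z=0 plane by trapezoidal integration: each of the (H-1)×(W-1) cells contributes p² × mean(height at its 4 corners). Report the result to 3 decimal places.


180.921

height_mm = gray/255 × 0.386; cell vol = 2.95² × mean(4 corners)
unit = 2.95² × 0.386 / (4×255) = 0.0032933 mm³ per gray-sum
row 0: Σ corner-gray over 8 cells = 4115  → 13.5519
row 1: Σ corner-gray over 8 cells = 4158  → 13.6935
row 2: Σ corner-gray over 8 cells = 4372  → 14.3983
row 3: Σ corner-gray over 8 cells = 3564  → 11.7373
row 4: Σ corner-gray over 8 cells = 3191  → 10.5089
row 5: Σ corner-gray over 8 cells = 4248  → 13.9899
row 6: Σ corner-gray over 8 cells = 4414  → 14.5366
row 7: Σ corner-gray over 8 cells = 3504  → 11.5397
row 8: Σ corner-gray over 8 cells = 3873  → 12.7549
row 9: Σ corner-gray over 8 cells = 5116  → 16.8485
row 10: Σ corner-gray over 8 cells = 4800  → 15.8078
row 11: Σ corner-gray over 8 cells = 4470  → 14.7210
row 12: Σ corner-gray over 8 cells = 5111  → 16.8321
Σ rows: total corner-gray = 54936  → 180.9207 mm³


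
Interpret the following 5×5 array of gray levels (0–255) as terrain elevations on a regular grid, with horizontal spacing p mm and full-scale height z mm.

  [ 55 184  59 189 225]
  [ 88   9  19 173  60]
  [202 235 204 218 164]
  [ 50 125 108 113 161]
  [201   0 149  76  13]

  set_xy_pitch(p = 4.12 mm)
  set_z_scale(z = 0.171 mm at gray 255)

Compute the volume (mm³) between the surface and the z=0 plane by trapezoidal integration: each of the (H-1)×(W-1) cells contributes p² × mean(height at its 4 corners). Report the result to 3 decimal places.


height_mm = gray/255 × 0.171; cell vol = 4.12² × mean(4 corners)
unit = 4.12² × 0.171 / (4×255) = 0.00284571 mm³ per gray-sum
row 0: Σ corner-gray over 4 cells = 1694  → 4.8206
row 1: Σ corner-gray over 4 cells = 2230  → 6.3459
row 2: Σ corner-gray over 4 cells = 2583  → 7.3505
row 3: Σ corner-gray over 4 cells = 1567  → 4.4592
Σ rows: total corner-gray = 8074  → 22.9762 mm³

22.976


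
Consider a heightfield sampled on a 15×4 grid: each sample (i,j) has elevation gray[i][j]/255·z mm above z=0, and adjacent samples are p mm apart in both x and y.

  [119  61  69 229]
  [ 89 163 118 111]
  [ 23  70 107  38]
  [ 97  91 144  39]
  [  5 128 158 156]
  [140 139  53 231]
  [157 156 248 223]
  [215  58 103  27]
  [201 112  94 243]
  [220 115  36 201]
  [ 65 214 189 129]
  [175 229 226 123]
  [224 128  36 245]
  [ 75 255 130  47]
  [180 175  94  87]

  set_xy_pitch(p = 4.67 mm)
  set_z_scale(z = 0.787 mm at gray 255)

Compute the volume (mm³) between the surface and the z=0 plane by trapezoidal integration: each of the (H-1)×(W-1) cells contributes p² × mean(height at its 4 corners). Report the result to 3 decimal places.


377.111

height_mm = gray/255 × 0.787; cell vol = 4.67² × mean(4 corners)
unit = 4.67² × 0.787 / (4×255) = 0.0168271 mm³ per gray-sum
row 0: Σ corner-gray over 3 cells = 1370  → 23.0531
row 1: Σ corner-gray over 3 cells = 1177  → 19.8055
row 2: Σ corner-gray over 3 cells = 1021  → 17.1804
row 3: Σ corner-gray over 3 cells = 1339  → 22.5314
row 4: Σ corner-gray over 3 cells = 1488  → 25.0387
row 5: Σ corner-gray over 3 cells = 1943  → 32.6950
row 6: Σ corner-gray over 3 cells = 1752  → 29.4810
row 7: Σ corner-gray over 3 cells = 1420  → 23.8944
row 8: Σ corner-gray over 3 cells = 1579  → 26.5699
row 9: Σ corner-gray over 3 cells = 1723  → 28.9930
row 10: Σ corner-gray over 3 cells = 2208  → 37.1542
row 11: Σ corner-gray over 3 cells = 2005  → 33.7383
row 12: Σ corner-gray over 3 cells = 1689  → 28.4209
row 13: Σ corner-gray over 3 cells = 1697  → 28.5555
Σ rows: total corner-gray = 22411  → 377.1113 mm³


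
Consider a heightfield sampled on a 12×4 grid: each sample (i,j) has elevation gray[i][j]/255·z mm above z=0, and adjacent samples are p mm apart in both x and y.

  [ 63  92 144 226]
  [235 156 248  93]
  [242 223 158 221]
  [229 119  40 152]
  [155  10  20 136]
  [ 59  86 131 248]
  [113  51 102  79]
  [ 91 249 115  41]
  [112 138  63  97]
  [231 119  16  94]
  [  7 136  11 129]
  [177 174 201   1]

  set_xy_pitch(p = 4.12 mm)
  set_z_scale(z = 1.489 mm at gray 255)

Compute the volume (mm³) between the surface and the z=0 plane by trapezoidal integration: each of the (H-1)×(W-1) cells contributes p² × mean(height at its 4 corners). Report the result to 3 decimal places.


height_mm = gray/255 × 1.489; cell vol = 4.12² × mean(4 corners)
unit = 4.12² × 1.489 / (4×255) = 0.0247793 mm³ per gray-sum
row 0: Σ corner-gray over 3 cells = 1897  → 47.0063
row 1: Σ corner-gray over 3 cells = 2361  → 58.5039
row 2: Σ corner-gray over 3 cells = 1924  → 47.6754
row 3: Σ corner-gray over 3 cells = 1050  → 26.0183
row 4: Σ corner-gray over 3 cells = 1092  → 27.0590
row 5: Σ corner-gray over 3 cells = 1239  → 30.7015
row 6: Σ corner-gray over 3 cells = 1358  → 33.6503
row 7: Σ corner-gray over 3 cells = 1471  → 36.4503
row 8: Σ corner-gray over 3 cells = 1206  → 29.8838
row 9: Σ corner-gray over 3 cells = 1025  → 25.3988
row 10: Σ corner-gray over 3 cells = 1358  → 33.6503
Σ rows: total corner-gray = 15981  → 395.9979 mm³

395.998


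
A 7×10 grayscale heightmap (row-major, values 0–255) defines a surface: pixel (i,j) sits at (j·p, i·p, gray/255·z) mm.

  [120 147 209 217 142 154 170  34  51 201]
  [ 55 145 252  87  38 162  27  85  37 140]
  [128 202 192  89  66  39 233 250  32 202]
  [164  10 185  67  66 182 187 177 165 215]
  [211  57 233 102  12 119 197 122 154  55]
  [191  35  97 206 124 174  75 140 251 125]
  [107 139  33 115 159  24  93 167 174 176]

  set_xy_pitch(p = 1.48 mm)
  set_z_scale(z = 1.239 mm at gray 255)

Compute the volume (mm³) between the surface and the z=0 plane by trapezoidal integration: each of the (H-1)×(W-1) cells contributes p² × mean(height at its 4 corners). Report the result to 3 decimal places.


height_mm = gray/255 × 1.239; cell vol = 1.48² × mean(4 corners)
unit = 1.48² × 1.239 / (4×255) = 0.00266069 mm³ per gray-sum
row 0: Σ corner-gray over 9 cells = 4430  → 11.7869
row 1: Σ corner-gray over 9 cells = 4397  → 11.6991
row 2: Σ corner-gray over 9 cells = 4993  → 13.2848
row 3: Σ corner-gray over 9 cells = 4715  → 12.5452
row 4: Σ corner-gray over 9 cells = 4778  → 12.7128
row 5: Σ corner-gray over 9 cells = 4611  → 12.2684
Σ rows: total corner-gray = 27924  → 74.2972 mm³

74.297


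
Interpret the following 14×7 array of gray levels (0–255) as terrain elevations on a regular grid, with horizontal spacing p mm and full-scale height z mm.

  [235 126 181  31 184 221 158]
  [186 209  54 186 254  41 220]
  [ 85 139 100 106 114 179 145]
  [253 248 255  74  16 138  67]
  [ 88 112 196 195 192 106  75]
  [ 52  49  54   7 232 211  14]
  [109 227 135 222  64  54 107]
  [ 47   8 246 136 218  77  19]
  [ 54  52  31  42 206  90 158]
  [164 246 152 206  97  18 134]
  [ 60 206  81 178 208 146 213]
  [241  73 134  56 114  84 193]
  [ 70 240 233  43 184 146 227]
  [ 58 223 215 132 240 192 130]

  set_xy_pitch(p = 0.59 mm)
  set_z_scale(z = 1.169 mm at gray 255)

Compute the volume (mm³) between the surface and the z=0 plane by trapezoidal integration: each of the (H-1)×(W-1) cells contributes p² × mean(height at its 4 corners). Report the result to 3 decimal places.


height_mm = gray/255 × 1.169; cell vol = 0.59² × mean(4 corners)
unit = 0.59² × 1.169 / (4×255) = 0.00039895 mm³ per gray-sum
row 0: Σ corner-gray over 6 cells = 3773  → 1.5052
row 1: Σ corner-gray over 6 cells = 3400  → 1.3564
row 2: Σ corner-gray over 6 cells = 3288  → 1.3117
row 3: Σ corner-gray over 6 cells = 3547  → 1.4151
row 4: Σ corner-gray over 6 cells = 2937  → 1.1717
row 5: Σ corner-gray over 6 cells = 2792  → 1.1139
row 6: Σ corner-gray over 6 cells = 3056  → 1.2192
row 7: Σ corner-gray over 6 cells = 2490  → 0.9934
row 8: Σ corner-gray over 6 cells = 2790  → 1.1131
row 9: Σ corner-gray over 6 cells = 3647  → 1.4550
row 10: Σ corner-gray over 6 cells = 3267  → 1.3034
row 11: Σ corner-gray over 6 cells = 3345  → 1.3345
row 12: Σ corner-gray over 6 cells = 4181  → 1.6680
Σ rows: total corner-gray = 42513  → 16.9606 mm³

16.961


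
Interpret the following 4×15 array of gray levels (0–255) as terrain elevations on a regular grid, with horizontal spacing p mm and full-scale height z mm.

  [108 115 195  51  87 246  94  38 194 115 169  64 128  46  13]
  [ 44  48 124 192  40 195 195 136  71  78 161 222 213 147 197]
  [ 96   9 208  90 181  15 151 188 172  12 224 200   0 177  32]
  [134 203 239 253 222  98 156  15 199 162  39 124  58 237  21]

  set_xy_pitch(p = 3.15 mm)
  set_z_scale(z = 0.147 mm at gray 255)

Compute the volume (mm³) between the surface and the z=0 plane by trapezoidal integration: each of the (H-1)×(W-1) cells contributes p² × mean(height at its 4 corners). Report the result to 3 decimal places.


height_mm = gray/255 × 0.147; cell vol = 3.15² × mean(4 corners)
unit = 3.15² × 0.147 / (4×255) = 0.00143001 mm³ per gray-sum
row 0: Σ corner-gray over 14 cells = 7090  → 10.1388
row 1: Σ corner-gray over 14 cells = 7267  → 10.3919
row 2: Σ corner-gray over 14 cells = 7547  → 10.7923
Σ rows: total corner-gray = 21904  → 31.3229 mm³

31.323


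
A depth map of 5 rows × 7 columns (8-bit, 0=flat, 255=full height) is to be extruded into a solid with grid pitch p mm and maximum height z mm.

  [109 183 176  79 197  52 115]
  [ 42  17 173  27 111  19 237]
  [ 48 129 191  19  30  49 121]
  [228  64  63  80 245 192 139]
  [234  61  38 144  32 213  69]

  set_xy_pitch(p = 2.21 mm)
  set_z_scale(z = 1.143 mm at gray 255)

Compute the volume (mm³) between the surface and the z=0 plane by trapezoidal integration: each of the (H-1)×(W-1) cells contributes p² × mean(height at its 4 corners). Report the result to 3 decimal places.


height_mm = gray/255 × 1.143; cell vol = 2.21² × mean(4 corners)
unit = 2.21² × 1.143 / (4×255) = 0.00547307 mm³ per gray-sum
row 0: Σ corner-gray over 6 cells = 2571  → 14.0713
row 1: Σ corner-gray over 6 cells = 1978  → 10.8257
row 2: Σ corner-gray over 6 cells = 2660  → 14.5584
row 3: Σ corner-gray over 6 cells = 2934  → 16.0580
Σ rows: total corner-gray = 10143  → 55.5133 mm³

55.513


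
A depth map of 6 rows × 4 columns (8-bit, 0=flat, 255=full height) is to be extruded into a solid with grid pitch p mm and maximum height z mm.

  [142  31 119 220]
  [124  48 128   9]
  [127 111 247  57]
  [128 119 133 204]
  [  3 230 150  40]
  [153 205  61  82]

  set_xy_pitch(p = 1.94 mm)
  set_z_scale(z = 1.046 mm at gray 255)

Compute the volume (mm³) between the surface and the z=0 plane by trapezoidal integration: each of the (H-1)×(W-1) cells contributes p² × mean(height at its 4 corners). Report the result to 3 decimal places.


height_mm = gray/255 × 1.046; cell vol = 1.94² × mean(4 corners)
unit = 1.94² × 1.046 / (4×255) = 0.00385953 mm³ per gray-sum
row 0: Σ corner-gray over 3 cells = 1147  → 4.4269
row 1: Σ corner-gray over 3 cells = 1385  → 5.3455
row 2: Σ corner-gray over 3 cells = 1736  → 6.7002
row 3: Σ corner-gray over 3 cells = 1639  → 6.3258
row 4: Σ corner-gray over 3 cells = 1570  → 6.0595
Σ rows: total corner-gray = 7477  → 28.8577 mm³

28.858


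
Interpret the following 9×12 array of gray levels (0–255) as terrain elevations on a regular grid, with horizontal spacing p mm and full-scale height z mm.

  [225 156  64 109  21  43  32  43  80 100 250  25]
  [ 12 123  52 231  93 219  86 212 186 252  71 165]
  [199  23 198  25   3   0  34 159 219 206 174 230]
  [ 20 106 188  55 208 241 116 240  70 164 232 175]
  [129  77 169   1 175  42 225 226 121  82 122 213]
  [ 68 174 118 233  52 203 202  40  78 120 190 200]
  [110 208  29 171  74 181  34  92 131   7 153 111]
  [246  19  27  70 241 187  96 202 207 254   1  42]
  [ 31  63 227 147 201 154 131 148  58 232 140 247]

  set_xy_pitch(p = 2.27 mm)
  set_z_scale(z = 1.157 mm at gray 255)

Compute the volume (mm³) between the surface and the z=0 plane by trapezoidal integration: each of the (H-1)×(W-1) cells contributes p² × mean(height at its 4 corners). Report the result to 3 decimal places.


height_mm = gray/255 × 1.157; cell vol = 2.27² × mean(4 corners)
unit = 2.27² × 1.157 / (4×255) = 0.00584501 mm³ per gray-sum
row 0: Σ corner-gray over 11 cells = 5273  → 30.8207
row 1: Σ corner-gray over 11 cells = 5738  → 33.5386
row 2: Σ corner-gray over 11 cells = 5946  → 34.7544
row 3: Σ corner-gray over 11 cells = 6257  → 36.5722
row 4: Σ corner-gray over 11 cells = 5910  → 34.5440
row 5: Σ corner-gray over 11 cells = 5469  → 31.9663
row 6: Σ corner-gray over 11 cells = 5277  → 30.8441
row 7: Σ corner-gray over 11 cells = 6176  → 36.0988
Σ rows: total corner-gray = 46046  → 269.1391 mm³

269.139


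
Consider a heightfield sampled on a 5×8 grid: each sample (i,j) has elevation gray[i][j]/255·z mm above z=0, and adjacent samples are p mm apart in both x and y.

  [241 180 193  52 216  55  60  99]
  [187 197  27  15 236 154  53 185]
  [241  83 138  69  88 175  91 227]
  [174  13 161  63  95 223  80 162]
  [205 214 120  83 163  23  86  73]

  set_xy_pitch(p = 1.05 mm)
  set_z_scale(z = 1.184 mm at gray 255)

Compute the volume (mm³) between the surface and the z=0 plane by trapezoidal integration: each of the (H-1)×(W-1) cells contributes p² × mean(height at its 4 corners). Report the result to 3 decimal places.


17.538

height_mm = gray/255 × 1.184; cell vol = 1.05² × mean(4 corners)
unit = 1.05² × 1.184 / (4×255) = 0.00127976 mm³ per gray-sum
row 0: Σ corner-gray over 7 cells = 3588  → 4.5918
row 1: Σ corner-gray over 7 cells = 3492  → 4.4689
row 2: Σ corner-gray over 7 cells = 3362  → 4.3026
row 3: Σ corner-gray over 7 cells = 3262  → 4.1746
Σ rows: total corner-gray = 13704  → 17.5379 mm³


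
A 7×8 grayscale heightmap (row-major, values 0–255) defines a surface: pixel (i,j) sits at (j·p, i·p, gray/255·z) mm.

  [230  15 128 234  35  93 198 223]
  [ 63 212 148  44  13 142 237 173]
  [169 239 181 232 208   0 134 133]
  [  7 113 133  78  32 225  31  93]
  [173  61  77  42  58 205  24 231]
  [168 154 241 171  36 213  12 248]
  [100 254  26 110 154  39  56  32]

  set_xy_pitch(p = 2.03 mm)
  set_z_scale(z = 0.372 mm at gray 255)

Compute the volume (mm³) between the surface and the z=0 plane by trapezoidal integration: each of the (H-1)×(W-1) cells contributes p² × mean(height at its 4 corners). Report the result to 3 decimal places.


31.515

height_mm = gray/255 × 0.372; cell vol = 2.03² × mean(4 corners)
unit = 2.03² × 0.372 / (4×255) = 0.00150292 mm³ per gray-sum
row 0: Σ corner-gray over 7 cells = 3687  → 5.5413
row 1: Σ corner-gray over 7 cells = 4118  → 6.1890
row 2: Σ corner-gray over 7 cells = 3614  → 5.4315
row 3: Σ corner-gray over 7 cells = 2662  → 4.0008
row 4: Σ corner-gray over 7 cells = 3408  → 5.1219
row 5: Σ corner-gray over 7 cells = 3480  → 5.2301
Σ rows: total corner-gray = 20969  → 31.5147 mm³


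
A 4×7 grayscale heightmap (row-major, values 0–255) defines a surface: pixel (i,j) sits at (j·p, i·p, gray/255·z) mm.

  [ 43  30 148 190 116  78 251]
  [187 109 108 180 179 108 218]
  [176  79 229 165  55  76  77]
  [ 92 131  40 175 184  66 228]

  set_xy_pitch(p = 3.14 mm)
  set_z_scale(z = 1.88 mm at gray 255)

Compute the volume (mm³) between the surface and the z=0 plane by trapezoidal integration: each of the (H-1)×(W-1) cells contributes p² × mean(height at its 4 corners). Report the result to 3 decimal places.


170.786

height_mm = gray/255 × 1.88; cell vol = 3.14² × mean(4 corners)
unit = 3.14² × 1.88 / (4×255) = 0.0181726 mm³ per gray-sum
row 0: Σ corner-gray over 6 cells = 3191  → 57.9888
row 1: Σ corner-gray over 6 cells = 3234  → 58.7702
row 2: Σ corner-gray over 6 cells = 2973  → 54.0271
Σ rows: total corner-gray = 9398  → 170.7861 mm³


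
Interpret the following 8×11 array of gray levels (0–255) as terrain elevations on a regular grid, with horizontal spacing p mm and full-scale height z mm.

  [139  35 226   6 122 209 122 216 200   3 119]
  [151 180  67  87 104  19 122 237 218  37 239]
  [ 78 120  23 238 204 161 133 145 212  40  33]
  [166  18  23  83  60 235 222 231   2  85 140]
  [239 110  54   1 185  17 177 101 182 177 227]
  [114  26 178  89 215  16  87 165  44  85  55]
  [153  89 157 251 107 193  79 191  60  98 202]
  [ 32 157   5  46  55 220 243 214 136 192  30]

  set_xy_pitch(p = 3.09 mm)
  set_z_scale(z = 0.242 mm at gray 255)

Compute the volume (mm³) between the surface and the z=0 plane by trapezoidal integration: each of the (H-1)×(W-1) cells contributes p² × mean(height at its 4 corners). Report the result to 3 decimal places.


78.127

height_mm = gray/255 × 0.242; cell vol = 3.09² × mean(4 corners)
unit = 3.09² × 0.242 / (4×255) = 0.00226533 mm³ per gray-sum
row 0: Σ corner-gray over 10 cells = 5068  → 11.4807
row 1: Σ corner-gray over 10 cells = 5195  → 11.7684
row 2: Σ corner-gray over 10 cells = 4887  → 11.0707
row 3: Σ corner-gray over 10 cells = 4698  → 10.6425
row 4: Σ corner-gray over 10 cells = 4453  → 10.0875
row 5: Σ corner-gray over 10 cells = 4784  → 10.8374
row 6: Σ corner-gray over 10 cells = 5403  → 12.2396
Σ rows: total corner-gray = 34488  → 78.1268 mm³


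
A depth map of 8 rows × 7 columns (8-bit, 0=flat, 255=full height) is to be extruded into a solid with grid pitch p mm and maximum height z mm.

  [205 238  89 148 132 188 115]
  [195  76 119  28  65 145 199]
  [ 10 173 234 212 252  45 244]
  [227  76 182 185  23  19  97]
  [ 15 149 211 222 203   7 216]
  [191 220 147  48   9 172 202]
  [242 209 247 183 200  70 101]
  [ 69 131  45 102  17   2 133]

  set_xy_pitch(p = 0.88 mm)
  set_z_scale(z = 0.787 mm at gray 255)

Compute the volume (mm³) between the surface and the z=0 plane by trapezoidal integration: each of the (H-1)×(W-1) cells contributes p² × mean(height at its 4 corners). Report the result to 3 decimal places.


height_mm = gray/255 × 0.787; cell vol = 0.88² × mean(4 corners)
unit = 0.88² × 0.787 / (4×255) = 0.000597503 mm³ per gray-sum
row 0: Σ corner-gray over 6 cells = 3170  → 1.8941
row 1: Σ corner-gray over 6 cells = 3346  → 1.9992
row 2: Σ corner-gray over 6 cells = 3380  → 2.0196
row 3: Σ corner-gray over 6 cells = 3109  → 1.8576
row 4: Σ corner-gray over 6 cells = 3400  → 2.0315
row 5: Σ corner-gray over 6 cells = 3746  → 2.2382
row 6: Σ corner-gray over 6 cells = 2957  → 1.7668
Σ rows: total corner-gray = 23108  → 13.8071 mm³

13.807


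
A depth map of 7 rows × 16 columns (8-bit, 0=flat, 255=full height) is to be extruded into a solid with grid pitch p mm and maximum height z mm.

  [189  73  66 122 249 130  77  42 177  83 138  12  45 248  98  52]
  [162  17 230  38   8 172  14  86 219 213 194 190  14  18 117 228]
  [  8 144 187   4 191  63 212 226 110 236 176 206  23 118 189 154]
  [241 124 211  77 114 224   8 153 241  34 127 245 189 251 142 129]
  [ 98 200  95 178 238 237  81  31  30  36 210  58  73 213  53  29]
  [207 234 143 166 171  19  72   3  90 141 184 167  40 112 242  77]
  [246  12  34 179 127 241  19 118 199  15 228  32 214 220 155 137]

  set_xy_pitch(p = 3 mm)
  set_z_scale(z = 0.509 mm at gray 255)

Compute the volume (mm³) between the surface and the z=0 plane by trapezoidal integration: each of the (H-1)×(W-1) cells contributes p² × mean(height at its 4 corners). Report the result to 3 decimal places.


211.463

height_mm = gray/255 × 0.509; cell vol = 3² × mean(4 corners)
unit = 3² × 0.509 / (4×255) = 0.00449118 mm³ per gray-sum
row 0: Σ corner-gray over 15 cells = 6811  → 30.5894
row 1: Σ corner-gray over 15 cells = 7782  → 34.9503
row 2: Σ corner-gray over 15 cells = 8982  → 40.3397
row 3: Σ corner-gray over 15 cells = 8243  → 37.0208
row 4: Σ corner-gray over 15 cells = 7445  → 33.4368
row 5: Σ corner-gray over 15 cells = 7821  → 35.1255
Σ rows: total corner-gray = 47084  → 211.4626 mm³
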